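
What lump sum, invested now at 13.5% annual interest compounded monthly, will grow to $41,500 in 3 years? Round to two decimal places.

Periodic rate = 13.5%/12 = 0.01125; 36 periods.
P = 41,500/(1 + 0.01125)^36 ≈ 41,500/1.4959161344 ≈ 27,742.1969.

$27,742.20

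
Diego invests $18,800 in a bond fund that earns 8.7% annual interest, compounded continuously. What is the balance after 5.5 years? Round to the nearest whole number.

A = P·e^(rt) = 18,800·e^(0.087·5.5) = 18,800·e^0.4785.
e^0.4785 ≈ 1.6136521078, so A ≈ 30,336.6596.

$30,337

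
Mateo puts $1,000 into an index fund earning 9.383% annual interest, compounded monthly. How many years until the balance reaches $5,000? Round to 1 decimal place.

We need (1 + 0.00781917)^(12t) = 5, so 12t = ln 5 / ln 1.007819 ≈ 206.6361.
t ≈ 206.6361/12 = 17.2197 years.

17.2 years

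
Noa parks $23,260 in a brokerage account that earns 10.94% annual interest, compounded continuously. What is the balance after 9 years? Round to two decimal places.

A = P·e^(rt) = 23,260·e^(0.1094·9) = 23,260·e^0.9846.
e^0.9846 ≈ 2.6767409739, so A ≈ 62,260.9951.

$62,261.00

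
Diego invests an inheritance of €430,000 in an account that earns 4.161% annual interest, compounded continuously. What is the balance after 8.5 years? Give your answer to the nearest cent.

€612,451.78

A = P·e^(rt) = 430,000·e^(0.04161·8.5) = 430,000·e^0.353685.
e^0.353685 ≈ 1.42430645927, so A ≈ 612,451.7775.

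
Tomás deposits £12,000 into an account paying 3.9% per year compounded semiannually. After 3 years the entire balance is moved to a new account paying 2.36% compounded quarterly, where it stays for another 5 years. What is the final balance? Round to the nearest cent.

Phase 1: 12,000·(1 + 0.0195)^6 ≈ 13,474.2508.
Phase 2: 13,474.2508·(1 + 0.0059)^20 ≈ 15,156.5651.

£15,156.57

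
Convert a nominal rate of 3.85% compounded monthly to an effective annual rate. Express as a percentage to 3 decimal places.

One year is 12 periods at 0.00320833 each: (1 + 0.00320833)^12 ≈ 1.039187.
EAR = 1.039187 − 1 ≈ 3.91867%.

3.919%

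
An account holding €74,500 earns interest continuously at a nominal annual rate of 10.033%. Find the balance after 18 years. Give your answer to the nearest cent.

€453,383.85

A = P·e^(rt) = 74,500·e^(0.10033·18) = 74,500·e^1.80594.
e^1.80594 ≈ 6.08568930866, so A ≈ 453,383.8535.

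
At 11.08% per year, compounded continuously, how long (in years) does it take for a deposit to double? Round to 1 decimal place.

6.3 years

e^(0.1108t) = 2, so 0.1108t = ln 2 ≈ 0.69315.
t ≈ 0.69315/0.1108 ≈ 6.2558.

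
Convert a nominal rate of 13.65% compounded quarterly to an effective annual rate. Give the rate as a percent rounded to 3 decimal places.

14.365%

One year is 4 periods at 0.034125 each: (1 + 0.034125)^4 ≈ 1.143647.
EAR = 1.143647 − 1 ≈ 14.36474%.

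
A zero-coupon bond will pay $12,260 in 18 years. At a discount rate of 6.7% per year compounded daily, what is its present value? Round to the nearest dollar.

$3,671

Periodic rate = 6.7%/365 = 0.000183562; 6570 periods.
P = 12,260/(1 + 0.067/365)^6570 ≈ 12,260/3.3397278642 ≈ 3,670.9578.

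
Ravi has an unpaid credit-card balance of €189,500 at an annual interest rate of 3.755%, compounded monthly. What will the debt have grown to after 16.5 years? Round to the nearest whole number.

€351,777

Growth factor = (1 + 0.03755/12)^198 ≈ 1.85634154732.
A ≈ 189,500 × 1.85634154732 ≈ 351,776.7232.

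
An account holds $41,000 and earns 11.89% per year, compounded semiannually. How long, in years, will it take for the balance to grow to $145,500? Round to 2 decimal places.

10.97 years

We need (1 + 0.05945)^(2t) = 3.5488, so 2t = ln 3.5488 / ln 1.05945 ≈ 21.9326.
t ≈ 21.9326/2 = 10.9663 years.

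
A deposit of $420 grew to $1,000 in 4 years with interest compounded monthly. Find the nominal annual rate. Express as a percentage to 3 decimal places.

21.885%

(1 + r/12)^48 = 1,000/420 = 2.38095.
1 + r/12 = 2.38095^(1/48) ≈ 1.018237, so r/12 ≈ 0.0182372.
r ≈ 12·0.0182372 = 21.88468%.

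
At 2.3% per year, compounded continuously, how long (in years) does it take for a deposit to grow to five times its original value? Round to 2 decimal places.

e^(0.023t) = 5, so 0.023t = ln 5 ≈ 1.6094.
t ≈ 1.6094/0.023 ≈ 69.9756.

69.98 years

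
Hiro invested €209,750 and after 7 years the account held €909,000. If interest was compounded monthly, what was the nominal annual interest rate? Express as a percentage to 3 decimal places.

21.133%

The 84-period growth factor is 909,000/209,750 = 4.33373.
r/12 = 4.33373^(1/84) − 1 ≈ 0.0176108, so r ≈ 12·0.0176108 = 21.13291%.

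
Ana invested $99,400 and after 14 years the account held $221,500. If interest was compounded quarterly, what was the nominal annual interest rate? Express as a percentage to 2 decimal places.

The 56-period growth factor is 221,500/99,400 = 2.22837.
r/4 = 2.22837^(1/56) − 1 ≈ 0.0144113, so r ≈ 4·0.0144113 = 5.76450%.

5.76%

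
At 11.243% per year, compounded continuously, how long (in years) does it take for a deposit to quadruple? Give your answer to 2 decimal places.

e^(0.11243t) = 4, so 0.11243t = ln 4 ≈ 1.3863.
t ≈ 1.3863/0.11243 ≈ 12.3303.

12.33 years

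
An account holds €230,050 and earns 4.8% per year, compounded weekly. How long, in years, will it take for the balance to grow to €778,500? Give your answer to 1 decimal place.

25.4 years

(1 + 0.000923077)^(52t) = 778,500/230,050 = 3.384.
52t·ln(1 + 0.000923077) = ln(3.384); 52t = 1.2191/0.000922651 ≈ 1321.2711.
t ≈ 25.4091 years.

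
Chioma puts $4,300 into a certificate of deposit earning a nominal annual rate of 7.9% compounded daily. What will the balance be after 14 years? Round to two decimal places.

$12,994.10

Periodic rate = 7.9%/365 = 0.000216438; periods = 365·14 = 5110.
A = 4,300·(1 + 0.079/365)^5110 ≈ 4,300·3.0218835434 ≈ 12,994.0992.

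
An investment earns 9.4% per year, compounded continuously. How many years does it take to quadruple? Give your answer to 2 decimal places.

14.75 years

e^(0.094t) = 4, so 0.094t = ln 4 ≈ 1.3863.
t ≈ 1.3863/0.094 ≈ 14.7478.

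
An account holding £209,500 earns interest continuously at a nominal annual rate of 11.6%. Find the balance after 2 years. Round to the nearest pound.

£264,205

A = P·e^(rt) = 209,500·e^(0.116·2) = 209,500·e^0.232.
e^0.232 ≈ 1.26111972883, so A ≈ 264,204.5832.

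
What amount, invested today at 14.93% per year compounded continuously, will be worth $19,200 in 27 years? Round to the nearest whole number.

$341

P = A·e^(−rt) = 19,200·e^(−4.0311).
e^(−4.0311) ≈ 0.01775478894, so P ≈ 340.8919.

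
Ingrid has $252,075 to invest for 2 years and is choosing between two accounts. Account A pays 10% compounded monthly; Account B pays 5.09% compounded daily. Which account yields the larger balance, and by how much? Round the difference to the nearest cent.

Account A growth factor: (1 + 0.1/12)^24 ≈ 1.22039096138; balance ≈ 307,630.0516.
Account B growth factor: (1 + 0.0509/365)^730 ≈ 1.10715415918; balance ≈ 279,085.8847.
Account A is larger by 28,544.1669.

Account A, by $28,544.17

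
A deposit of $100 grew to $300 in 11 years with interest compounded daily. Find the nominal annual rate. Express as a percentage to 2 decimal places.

The 4015-period growth factor is 300/100 = 3.
r/365 = 3^(1/4015) − 1 ≈ 0.000273664, so r ≈ 365·0.000273664 = 9.98875%.

9.99%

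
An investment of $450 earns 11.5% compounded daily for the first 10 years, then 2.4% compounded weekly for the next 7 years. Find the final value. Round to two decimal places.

After 10 years at 11.5%: 450 × 3.15762093 ≈ 1,420.9294.
Then 7 years at 2.4%: 1,420.9294 × 1.182890764 ≈ 1,680.8043.

$1,680.80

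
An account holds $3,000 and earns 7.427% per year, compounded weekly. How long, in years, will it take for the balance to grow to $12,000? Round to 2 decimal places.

18.68 years

(1 + 0.00142827)^(52t) = 12,000/3,000 = 4.
52t·ln(1 + 0.00142827) = ln(4); 52t = 1.3863/0.00142725 ≈ 971.3044.
t ≈ 18.6789 years.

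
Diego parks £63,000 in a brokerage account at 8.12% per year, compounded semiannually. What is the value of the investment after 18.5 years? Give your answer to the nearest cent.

Periodic rate = 8.12%/2 = 0.0406; periods = 2·18.5 = 37.
A = 63,000·(1 + 0.0406)^37 ≈ 63,000·4.36014967256 ≈ 274,689.4294.

£274,689.43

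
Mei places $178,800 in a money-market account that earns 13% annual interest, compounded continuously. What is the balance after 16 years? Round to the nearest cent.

$1,431,199.04

A = P·e^(rt) = 178,800·e^(0.13·16) = 178,800·e^2.08.
e^2.08 ≈ 8.004468914296, so A ≈ 1,431,199.0419.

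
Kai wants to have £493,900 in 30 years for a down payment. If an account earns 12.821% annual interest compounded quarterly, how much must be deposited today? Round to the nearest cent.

Periodic rate = 12.821%/4 = 0.0320525; 120 periods.
P = 493,900/(1 + 0.0320525)^120 ≈ 493,900/44.0772837934 ≈ 11,205.3184.

£11,205.32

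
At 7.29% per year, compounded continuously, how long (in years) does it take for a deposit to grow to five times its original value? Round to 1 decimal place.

e^(0.0729t) = 5, so 0.0729t = ln 5 ≈ 1.6094.
t ≈ 1.6094/0.0729 ≈ 22.0773.

22.1 years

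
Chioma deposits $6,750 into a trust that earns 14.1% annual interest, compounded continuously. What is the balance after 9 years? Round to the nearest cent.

A = P·e^(rt) = 6,750·e^(0.141·9) = 6,750·e^1.269.
e^1.269 ≈ 3.5572934896, so A ≈ 24,011.7311.

$24,011.73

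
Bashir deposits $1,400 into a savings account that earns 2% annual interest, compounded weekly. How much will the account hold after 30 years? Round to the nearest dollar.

$2,551

Growth factor = (1 + 0.02/52)^1560 ≈ 1.821908622.
A ≈ 1,400 × 1.821908622 ≈ 2,550.6721.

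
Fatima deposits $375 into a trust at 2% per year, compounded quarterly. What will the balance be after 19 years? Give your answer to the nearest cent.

Growth factor = (1 + 0.005)^76 ≈ 1.46090069.
A ≈ 375 × 1.46090069 ≈ 547.8378.

$547.84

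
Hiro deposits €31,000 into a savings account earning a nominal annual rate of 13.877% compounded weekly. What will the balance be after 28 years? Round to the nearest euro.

€1,501,728

Periodic rate = 13.877%/52 = 0.00266865; periods = 52·28 = 1456.
A = 31,000·(1 + 0.13877/52)^1456 ≈ 31,000·48.44284251943 ≈ 1,501,728.1181.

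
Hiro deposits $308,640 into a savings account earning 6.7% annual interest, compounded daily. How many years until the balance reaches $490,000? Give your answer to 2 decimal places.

6.90 years

We need (1 + 0.000183562)^(365t) = 1.5876, so 365t = ln 1.5876 / ln 1.000184 ≈ 2518.3489.
t ≈ 2518.3489/365 = 6.8996 years.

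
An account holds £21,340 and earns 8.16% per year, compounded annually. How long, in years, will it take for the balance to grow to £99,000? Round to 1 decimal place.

We need (1 + 0.0816)^t = 4.6392, so t = ln 4.6392 / ln 1.0816 ≈ 19.5628.

19.6 years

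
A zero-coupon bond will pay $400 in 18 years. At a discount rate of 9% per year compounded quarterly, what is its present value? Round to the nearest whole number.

Growth factor = (1 + 0.0225)^72 ≈ 4.963166.
P = 400/4.963166 ≈ 80.5937.

$81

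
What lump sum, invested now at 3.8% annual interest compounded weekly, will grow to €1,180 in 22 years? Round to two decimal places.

€511.62

Growth factor = (1 + 0.038/52)^1144 ≈ 2.306415729.
P = 1,180/2.306415729 ≈ 511.6164.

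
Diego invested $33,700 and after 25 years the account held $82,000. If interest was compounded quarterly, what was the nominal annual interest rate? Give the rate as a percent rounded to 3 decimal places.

3.573%

The 100-period growth factor is 82,000/33,700 = 2.43323.
r/4 = 2.43323^(1/100) − 1 ≈ 0.00893187, so r ≈ 4·0.00893187 = 3.57275%.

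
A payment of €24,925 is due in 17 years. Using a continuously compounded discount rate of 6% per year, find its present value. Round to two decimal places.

P = A·e^(−rt) = 24,925·e^(−1.02).
e^(−1.02) ≈ 0.36059494017, so P ≈ 8,987.8289.

€8,987.83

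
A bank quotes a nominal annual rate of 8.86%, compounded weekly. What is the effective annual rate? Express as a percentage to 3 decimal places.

One year is 52 periods at 0.00170385 each: (1 + 0.00170385)^52 ≈ 1.092561.
EAR = 1.092561 − 1 ≈ 9.25611%.

9.256%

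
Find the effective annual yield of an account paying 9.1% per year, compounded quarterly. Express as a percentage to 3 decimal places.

9.415%

One year is 4 periods at 0.02275 each: (1 + 0.02275)^4 ≈ 1.094153.
EAR = 1.094153 − 1 ≈ 9.41527%.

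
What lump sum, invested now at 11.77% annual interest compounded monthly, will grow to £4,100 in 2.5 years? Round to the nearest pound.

Periodic rate = 11.77%/12 = 0.00980833; 30 periods.
P = 4,100/(1 + 0.1177/12)^30 ≈ 4,100/1.340196595 ≈ 3,059.2527.

£3,059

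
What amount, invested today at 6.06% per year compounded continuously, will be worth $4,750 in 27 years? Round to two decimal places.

P = A·e^(−rt) = 4,750·e^(−1.6362).
e^(−1.6362) ≈ 0.1947185688, so P ≈ 924.9132.

$924.91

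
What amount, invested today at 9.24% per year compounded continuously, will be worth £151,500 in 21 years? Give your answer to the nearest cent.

P = A·e^(−rt) = 151,500·e^(−1.9404).
e^(−1.9404) ≈ 0.143646479693, so P ≈ 21,762.4417.

£21,762.44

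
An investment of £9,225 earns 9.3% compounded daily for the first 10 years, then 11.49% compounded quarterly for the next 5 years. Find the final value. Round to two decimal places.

After 10 years at 9.3%: 9,225 × 2.5342089591 ≈ 23,378.0776.
Then 5 years at 11.49%: 23,378.0776 × 1.7619187737 ≈ 41,190.2739.

£41,190.27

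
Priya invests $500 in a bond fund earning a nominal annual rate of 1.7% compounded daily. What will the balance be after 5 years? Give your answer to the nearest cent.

$544.36

Periodic rate = 1.7%/365 = 0.0000465753; periods = 365·5 = 1825.
A = 500·(1 + 0.017/365)^1825 ≈ 500·1.08871491 ≈ 544.3575.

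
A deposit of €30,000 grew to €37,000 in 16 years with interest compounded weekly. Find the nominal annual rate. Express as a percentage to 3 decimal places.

1.311%

The 832-period growth factor is 37,000/30,000 = 1.23333.
r/52 = 1.23333^(1/832) − 1 ≈ 0.0002521, so r ≈ 52·0.0002521 = 1.31092%.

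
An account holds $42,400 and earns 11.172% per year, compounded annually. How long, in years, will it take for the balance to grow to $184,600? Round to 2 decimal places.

(1 + 0.11172)^t = 184,600/42,400 = 4.3538.
t·ln(1 + 0.11172) = ln(4.3538); t = 1.471/0.105908 ≈ 13.8898.

13.89 years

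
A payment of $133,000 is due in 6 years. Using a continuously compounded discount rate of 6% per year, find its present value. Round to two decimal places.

P = A·e^(−rt) = 133,000·e^(−0.36).
e^(−0.36) ≈ 0.697676326071, so P ≈ 92,790.9514.

$92,790.95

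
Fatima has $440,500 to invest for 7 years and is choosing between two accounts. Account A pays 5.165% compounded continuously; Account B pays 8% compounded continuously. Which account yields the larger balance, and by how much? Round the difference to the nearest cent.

Account B, by $138,810.23

Account A growth factor: e^(0.05165·7) = e^0.36155 ≈ 1.43555279783; balance ≈ 632,361.0074.
Account B growth factor: e^(0.08·7) = e^0.56 ≈ 1.7506725003; balance ≈ 771,171.2364.
Account B is larger by 138,810.2289.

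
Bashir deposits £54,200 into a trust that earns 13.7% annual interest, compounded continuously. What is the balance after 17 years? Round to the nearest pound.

A = P·e^(rt) = 54,200·e^(0.137·17) = 54,200·e^2.329.
e^2.329 ≈ 10.2676687288, so A ≈ 556,507.6451.

£556,508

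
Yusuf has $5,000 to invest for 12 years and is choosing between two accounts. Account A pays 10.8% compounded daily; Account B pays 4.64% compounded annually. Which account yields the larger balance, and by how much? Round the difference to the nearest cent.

Account A growth factor: (1 + 0.108/365)^4380 ≈ 3.6539482702; balance ≈ 18,269.7414.
Account B growth factor: (1 + 0.0464)^12 ≈ 1.723347156; balance ≈ 8,616.7358.
Account A is larger by 9,653.0056.

Account A, by $9,653.01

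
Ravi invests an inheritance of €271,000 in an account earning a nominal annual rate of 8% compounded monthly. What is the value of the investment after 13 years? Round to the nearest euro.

Periodic rate = 8%/12 = 0.00666667; periods = 12·13 = 156.
A = 271,000·(1 + 0.08/12)^156 ≈ 271,000·2.81946926719 ≈ 764,076.1714.

€764,076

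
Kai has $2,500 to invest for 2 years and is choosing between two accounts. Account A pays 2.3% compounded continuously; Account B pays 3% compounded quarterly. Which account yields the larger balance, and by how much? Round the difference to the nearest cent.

Account B, by $36.31

Account A growth factor: e^(0.023·2) = e^0.046 ≈ 1.047074411; balance ≈ 2,617.6860.
Account B growth factor: (1 + 0.0075)^8 ≈ 1.061598848; balance ≈ 2,653.9971.
Account B is larger by 36.3111.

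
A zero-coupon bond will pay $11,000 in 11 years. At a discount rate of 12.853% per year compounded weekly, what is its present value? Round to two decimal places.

Growth factor = (1 + 0.12853/52)^572 ≈ 4.1045067213.
P = 11,000/4.1045067213 ≈ 2,679.9810.

$2,679.98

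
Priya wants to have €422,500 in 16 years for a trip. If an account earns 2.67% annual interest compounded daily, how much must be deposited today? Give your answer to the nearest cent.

€275,615.03

Periodic rate = 2.67%/365 = 0.0000731507; 5840 periods.
P = 422,500/(1 + 0.0267/365)^5840 ≈ 422,500/1.5329352718 ≈ 275,615.0294.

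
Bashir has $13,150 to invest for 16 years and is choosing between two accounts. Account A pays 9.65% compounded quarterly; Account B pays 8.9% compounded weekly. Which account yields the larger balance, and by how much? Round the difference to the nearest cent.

Account A, by $5,911.88

A: (1 + 0.024125)^64 ≈ 4.5982220905, so 13,150 × 4.5982220905 ≈ 60,466.6205.
B: (1 + 0.089/52)^832 ≈ 4.148649142, so 13,150 × 4.148649142 ≈ 54,554.7362.
Difference ≈ 5,911.8843 in favor of A.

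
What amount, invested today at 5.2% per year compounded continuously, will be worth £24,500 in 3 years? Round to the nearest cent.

£20,961.20

P = A·e^(−rt) = 24,500·e^(−0.156).
e^(−0.156) ≈ 0.85555919037, so P ≈ 20,961.2002.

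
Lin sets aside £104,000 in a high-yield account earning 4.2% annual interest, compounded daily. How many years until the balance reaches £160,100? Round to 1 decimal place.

(1 + 0.000115068)^(365t) = 160,100/104,000 = 1.5394.
365t·ln(1 + 0.000115068) = ln(1.5394); 365t = 0.43141/0.000115062 ≈ 3749.3542.
t ≈ 10.2722 years.

10.3 years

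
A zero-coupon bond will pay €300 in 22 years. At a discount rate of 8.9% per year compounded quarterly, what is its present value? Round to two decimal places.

€43.26

Periodic rate = 8.9%/4 = 0.02225; 88 periods.
P = 300/(1 + 0.02225)^88 ≈ 300/6.93468106 ≈ 43.2608.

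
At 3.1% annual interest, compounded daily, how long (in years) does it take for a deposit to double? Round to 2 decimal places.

22.36 years

(1 + 0.0000849315)^(365t) = 2.
365t = ln 2 / ln(1 + 0.0000849315) ≈ 0.69315/8.49279e-05 ≈ 8161.5956.
t ≈ 22.3605.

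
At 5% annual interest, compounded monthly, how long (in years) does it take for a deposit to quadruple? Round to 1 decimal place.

(1 + 0.00416667)^(12t) = 4.
12t = ln 4 / ln(1 + 0.00416667) ≈ 1.3863/0.00415801 ≈ 333.4033.
t ≈ 27.7836.

27.8 years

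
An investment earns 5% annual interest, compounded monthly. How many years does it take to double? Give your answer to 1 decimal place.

13.9 years

(1 + 0.00416667)^(12t) = 2.
12t = ln 2 / ln(1 + 0.00416667) ≈ 0.69315/0.00415801 ≈ 166.7017.
t ≈ 13.8918.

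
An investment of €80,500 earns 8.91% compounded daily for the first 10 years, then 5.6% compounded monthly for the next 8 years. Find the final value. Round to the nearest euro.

€306,772

Phase 1: 80,500·(1 + 0.0891/365)^3650 ≈ 196,202.7280.
Phase 2: 196,202.7280·(1 + 0.056/12)^96 ≈ 306,772.4780.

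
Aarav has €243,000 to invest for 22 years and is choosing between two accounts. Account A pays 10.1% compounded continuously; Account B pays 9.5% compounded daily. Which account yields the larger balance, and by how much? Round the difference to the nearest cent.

Account A, by €277,760.44

Account A growth factor: e^(0.101·22) = e^2.222 ≈ 9.225763954558; balance ≈ 2,241,860.6410.
Account B growth factor: (1 + 0.095/365)^8030 ≈ 8.082716858535; balance ≈ 1,964,100.1966.
Account A is larger by 277,760.4443.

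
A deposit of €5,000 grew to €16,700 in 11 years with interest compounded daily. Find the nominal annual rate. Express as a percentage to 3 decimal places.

10.965%

(1 + r/365)^4015 = 16,700/5,000 = 3.34.
1 + r/365 = 3.34^(1/4015) ≈ 1.0003, so r/365 ≈ 0.000300411.
r ≈ 365·0.000300411 = 10.96502%.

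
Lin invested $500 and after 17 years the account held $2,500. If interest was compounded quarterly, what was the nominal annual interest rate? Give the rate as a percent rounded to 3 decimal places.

(1 + r/4)^68 = 2,500/500 = 5.
1 + r/4 = 5^(1/68) ≈ 1.023951, so r/4 ≈ 0.0239505.
r ≈ 4·0.0239505 = 9.58021%.

9.580%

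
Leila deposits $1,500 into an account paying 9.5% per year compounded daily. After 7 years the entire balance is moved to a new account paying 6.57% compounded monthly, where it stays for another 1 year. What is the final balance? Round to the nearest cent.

Phase 1: 1,500·(1 + 0.095/365)^2555 ≈ 2,916.4834.
Phase 2: 2,916.4834·(1 + 0.005475)^12 ≈ 3,113.9729.

$3,113.97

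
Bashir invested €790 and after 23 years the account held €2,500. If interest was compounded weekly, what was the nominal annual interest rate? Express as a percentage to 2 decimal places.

The 1196-period growth factor is 2,500/790 = 3.16456.
r/52 = 3.16456^(1/1196) − 1 ≈ 0.000963686, so r ≈ 52·0.000963686 = 5.01117%.

5.01%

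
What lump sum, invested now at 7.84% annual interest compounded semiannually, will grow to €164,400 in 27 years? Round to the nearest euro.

Periodic rate = 7.84%/2 = 0.0392; 54 periods.
P = 164,400/(1 + 0.0392)^54 ≈ 164,400/7.97541802488 ≈ 20,613.3396.

€20,613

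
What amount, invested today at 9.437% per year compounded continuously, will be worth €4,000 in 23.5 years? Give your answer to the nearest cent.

€435.44

P = A·e^(−rt) = 4,000·e^(−2.217695).
e^(−2.217695) ≈ 0.1088597416, so P ≈ 435.4390.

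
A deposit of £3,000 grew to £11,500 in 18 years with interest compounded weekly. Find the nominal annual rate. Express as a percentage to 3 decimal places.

7.471%

(1 + r/52)^936 = 11,500/3,000 = 3.83333.
1 + r/52 = 3.83333^(1/936) ≈ 1.001437, so r/52 ≈ 0.00143665.
r ≈ 52·0.00143665 = 7.47055%.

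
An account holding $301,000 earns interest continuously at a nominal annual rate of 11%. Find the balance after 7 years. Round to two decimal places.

$650,089.64

A = P·e^(rt) = 301,000·e^(0.11·7) = 301,000·e^0.77.
e^0.77 ≈ 2.15976625378, so A ≈ 650,089.6424.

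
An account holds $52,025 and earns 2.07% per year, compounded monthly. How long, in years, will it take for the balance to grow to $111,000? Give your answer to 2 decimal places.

We need (1 + 0.001725)^(12t) = 2.1336, so 12t = ln 2.1336 / ln 1.001725 ≈ 439.6865.
t ≈ 439.6865/12 = 36.6405 years.

36.64 years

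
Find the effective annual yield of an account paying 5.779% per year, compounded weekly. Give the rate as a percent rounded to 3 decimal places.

One year is 52 periods at 0.00111135 each: (1 + 0.00111135)^52 ≈ 1.059458.
EAR = 1.059458 − 1 ≈ 5.94585%.

5.946%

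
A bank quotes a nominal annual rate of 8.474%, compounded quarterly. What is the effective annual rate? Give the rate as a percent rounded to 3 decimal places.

8.747%

EAR = (1 + 8.474%/4)^4 − 1 = (1 + 0.021185)^4 − 1.
(1 + 0.021185)^4 ≈ 1.087471, so EAR ≈ 8.74711%.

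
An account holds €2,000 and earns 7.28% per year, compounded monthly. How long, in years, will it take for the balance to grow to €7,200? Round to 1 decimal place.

17.6 years

We need (1 + 0.00606667)^(12t) = 3.6, so 12t = ln 3.6 / ln 1.006067 ≈ 211.7828.
t ≈ 211.7828/12 = 17.6486 years.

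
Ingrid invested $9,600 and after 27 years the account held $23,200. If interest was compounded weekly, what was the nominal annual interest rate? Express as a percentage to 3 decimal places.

(1 + r/52)^1404 = 23,200/9,600 = 2.41667.
1 + r/52 = 2.41667^(1/1404) ≈ 1.000629, so r/52 ≈ 0.00062868.
r ≈ 52·0.00062868 = 3.26914%.

3.269%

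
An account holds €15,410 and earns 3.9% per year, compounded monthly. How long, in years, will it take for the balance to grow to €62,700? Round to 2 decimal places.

(1 + 0.00325)^(12t) = 62,700/15,410 = 4.0688.
12t·ln(1 + 0.00325) = ln(4.0688); 12t = 1.4033/0.00324473 ≈ 432.4997.
t ≈ 36.0416 years.

36.04 years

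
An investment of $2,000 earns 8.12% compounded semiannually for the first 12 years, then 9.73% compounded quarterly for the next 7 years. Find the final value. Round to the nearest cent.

$10,188.24

After 12 years at 8.12%: 2,000 × 2.5990325431 ≈ 5,198.0651.
Then 7 years at 9.73%: 5,198.0651 × 1.9600070185 ≈ 10,188.2441.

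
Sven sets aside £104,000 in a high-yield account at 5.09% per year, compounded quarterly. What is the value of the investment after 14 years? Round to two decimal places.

£211,134.44

Growth factor = (1 + 0.012725)^56 ≈ 2.03013883401.
A ≈ 104,000 × 2.03013883401 ≈ 211,134.4387.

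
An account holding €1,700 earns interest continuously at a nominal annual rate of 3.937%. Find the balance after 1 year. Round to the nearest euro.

€1,768

A = P·e^(rt) = 1,700·e^(0.03937·1) = 1,700·e^0.03937.
e^0.03937 ≈ 1.04015527, so A ≈ 1,768.2640.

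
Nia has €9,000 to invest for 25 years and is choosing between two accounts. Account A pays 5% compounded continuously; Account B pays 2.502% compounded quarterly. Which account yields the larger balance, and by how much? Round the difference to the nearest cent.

Account A growth factor: e^(0.05·25) = e^1.25 ≈ 3.4903429575; balance ≈ 31,413.0866.
Account B growth factor: (1 + 0.006255)^100 ≈ 1.8655424491; balance ≈ 16,789.8820.
Account A is larger by 14,623.2046.

Account A, by €14,623.20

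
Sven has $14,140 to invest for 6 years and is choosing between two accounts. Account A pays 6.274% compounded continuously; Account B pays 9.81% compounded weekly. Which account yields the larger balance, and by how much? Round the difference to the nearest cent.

A: e^(0.06274·6) = e^0.37644 ≈ 1.4570881115, so 14,140 × 1.4570881115 ≈ 20,603.2259.
B: (1 + 0.0981/52)^312 ≈ 1.8004659437, so 14,140 × 1.8004659437 ≈ 25,458.5884.
Difference ≈ 4,855.3625 in favor of B.

Account B, by $4,855.36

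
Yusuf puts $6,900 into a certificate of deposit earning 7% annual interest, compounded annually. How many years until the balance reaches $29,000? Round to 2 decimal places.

We need (1 + 0.07)^t = 4.2029, so t = ln 4.2029 / ln 1.07 ≈ 21.2209.

21.22 years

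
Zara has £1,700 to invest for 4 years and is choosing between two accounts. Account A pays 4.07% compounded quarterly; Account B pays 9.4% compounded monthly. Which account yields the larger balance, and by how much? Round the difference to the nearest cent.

A: (1 + 0.010175)^16 ≈ 1.175833586, so 1,700 × 1.175833586 ≈ 1,998.9171.
B: (1 + 0.094/12)^48 ≈ 1.45431497, so 1,700 × 1.45431497 ≈ 2,472.3354.
Difference ≈ 473.4184 in favor of B.

Account B, by £473.42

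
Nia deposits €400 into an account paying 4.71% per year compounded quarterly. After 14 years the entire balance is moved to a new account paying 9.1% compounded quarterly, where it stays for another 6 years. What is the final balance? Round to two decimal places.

Phase 1: 400·(1 + 0.011775)^56 ≈ 770.4791.
Phase 2: 770.4791·(1 + 0.02275)^24 ≈ 1,321.9913.

€1,321.99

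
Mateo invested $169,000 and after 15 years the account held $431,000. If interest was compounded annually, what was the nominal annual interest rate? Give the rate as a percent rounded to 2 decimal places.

6.44%

(1 + r)^15 = 431,000/169,000 = 2.5503.
1 + r = 2.5503^(1/15) ≈ 1.064403, so r ≈ 0.0644029.
r ≈ 6.44029%.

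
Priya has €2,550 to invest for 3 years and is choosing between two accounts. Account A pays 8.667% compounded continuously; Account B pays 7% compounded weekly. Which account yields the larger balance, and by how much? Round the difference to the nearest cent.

A: e^(0.08667·3) = e^0.26001 ≈ 1.296943056, so 2,550 × 1.296943056 ≈ 3,307.2048.
B: (1 + 0.07/52)^156 ≈ 1.233503853, so 2,550 × 1.233503853 ≈ 3,145.4348.
Difference ≈ 161.7700 in favor of A.

Account A, by €161.77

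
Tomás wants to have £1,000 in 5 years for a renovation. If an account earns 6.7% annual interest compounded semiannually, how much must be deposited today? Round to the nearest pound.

£719

Periodic rate = 6.7%/2 = 0.0335; 10 periods.
P = 1,000/(1 + 0.0335)^10 ≈ 1,000/1.39028811 ≈ 719.2754.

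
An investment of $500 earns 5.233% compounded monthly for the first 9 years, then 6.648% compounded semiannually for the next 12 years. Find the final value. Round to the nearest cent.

$1,753.45

Phase 1: 500·(1 + 0.05233/12)^108 ≈ 799.9539.
Phase 2: 799.9539·(1 + 0.03324)^24 ≈ 1,753.4527.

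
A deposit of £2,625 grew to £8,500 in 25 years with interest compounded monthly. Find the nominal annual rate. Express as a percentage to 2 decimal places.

(1 + r/12)^300 = 8,500/2,625 = 3.2381.
1 + r/12 = 3.2381^(1/300) ≈ 1.003924, so r/12 ≈ 0.0039243.
r ≈ 12·0.0039243 = 4.70916%.

4.71%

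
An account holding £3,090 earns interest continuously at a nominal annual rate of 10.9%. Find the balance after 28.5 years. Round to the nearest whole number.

£69,039

A = P·e^(rt) = 3,090·e^(0.109·28.5) = 3,090·e^3.1065.
e^3.1065 ≈ 22.342707914, so A ≈ 69,038.9675.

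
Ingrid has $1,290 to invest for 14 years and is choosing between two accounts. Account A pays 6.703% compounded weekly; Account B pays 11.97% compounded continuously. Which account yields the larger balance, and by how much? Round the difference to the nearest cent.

Account A growth factor: (1 + 0.06703/52)^728 ≈ 2.554395727; balance ≈ 3,295.1705.
Account B growth factor: e^(0.1197·14) = e^1.6758 ≈ 5.343067894; balance ≈ 6,892.5576.
Account B is larger by 3,597.3871.

Account B, by $3,597.39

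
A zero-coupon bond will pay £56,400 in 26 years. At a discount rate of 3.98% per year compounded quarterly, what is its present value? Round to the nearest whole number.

£20,142

Periodic rate = 3.98%/4 = 0.00995; 104 periods.
P = 56,400/(1 + 0.00995)^104 ≈ 56,400/2.8001857841 ≈ 20,141.5207.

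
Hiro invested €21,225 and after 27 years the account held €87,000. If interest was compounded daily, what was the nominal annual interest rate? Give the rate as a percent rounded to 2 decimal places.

5.23%

(1 + r/365)^9855 = 87,000/21,225 = 4.09894.
1 + r/365 = 4.09894^(1/9855) ≈ 1.000143, so r/365 ≈ 0.000143159.
r ≈ 365·0.000143159 = 5.22529%.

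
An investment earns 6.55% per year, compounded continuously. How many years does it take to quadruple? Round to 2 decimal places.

21.16 years

e^(0.0655t) = 4, so 0.0655t = ln 4 ≈ 1.3863.
t ≈ 1.3863/0.0655 ≈ 21.1648.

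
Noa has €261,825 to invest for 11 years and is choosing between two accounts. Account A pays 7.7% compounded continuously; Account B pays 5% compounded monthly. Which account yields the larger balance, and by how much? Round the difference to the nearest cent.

Account A, by €157,452.34

A: e^(0.077·11) = e^0.847 ≈ 2.33263842926, so 261,825 × 2.33263842926 ≈ 610,743.0567.
B: (1 + 0.05/12)^132 ≈ 1.73127362942, so 261,825 × 1.73127362942 ≈ 453,290.7180.
Difference ≈ 157,452.3387 in favor of A.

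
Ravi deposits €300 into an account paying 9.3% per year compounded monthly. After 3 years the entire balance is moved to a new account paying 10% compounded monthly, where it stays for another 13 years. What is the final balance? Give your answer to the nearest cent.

€1,445.66

After 3 years at 9.3%: 300 × 1.32038641 ≈ 396.1159.
Then 13 years at 10%: 396.1159 × 3.649584185 ≈ 1,445.6584.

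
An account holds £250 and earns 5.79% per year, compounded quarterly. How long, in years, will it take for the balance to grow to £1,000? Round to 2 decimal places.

24.12 years

We need (1 + 0.014475)^(4t) = 4, so 4t = ln 4 / ln 1.014475 ≈ 96.4631.
t ≈ 96.4631/4 = 24.1158 years.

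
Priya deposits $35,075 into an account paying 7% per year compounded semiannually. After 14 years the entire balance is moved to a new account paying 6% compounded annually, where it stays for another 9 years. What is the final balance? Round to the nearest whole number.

$155,267

After 14 years at 7%: 35,075 × 2.62017195706 ≈ 91,902.5314.
Then 9 years at 6%: 91,902.5314 × 1.689478959 ≈ 155,267.3931.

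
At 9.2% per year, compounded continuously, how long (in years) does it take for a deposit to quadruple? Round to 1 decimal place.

e^(0.092t) = 4, so 0.092t = ln 4 ≈ 1.3863.
t ≈ 1.3863/0.092 ≈ 15.0684.

15.1 years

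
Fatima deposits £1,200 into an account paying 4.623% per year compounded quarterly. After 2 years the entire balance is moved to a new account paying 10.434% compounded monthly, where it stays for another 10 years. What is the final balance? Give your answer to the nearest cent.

After 2 years at 4.623%: 1,200 × 1.096287836 ≈ 1,315.5454.
Then 10 years at 10.434%: 1,315.5454 × 2.826078165 ≈ 3,717.8341.

£3,717.83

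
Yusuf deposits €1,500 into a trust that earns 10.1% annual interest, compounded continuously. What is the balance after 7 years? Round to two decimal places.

A = P·e^(rt) = 1,500·e^(0.101·7) = 1,500·e^0.707.
e^0.707 ≈ 2.027898429, so A ≈ 3,041.8476.

€3,041.85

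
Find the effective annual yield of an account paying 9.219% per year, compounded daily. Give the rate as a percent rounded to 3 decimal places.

One year is 365 periods at 0.000252575 each: (1 + 0.000252575)^365 ≈ 1.09656.
EAR = 1.09656 − 1 ≈ 9.65604%.

9.656%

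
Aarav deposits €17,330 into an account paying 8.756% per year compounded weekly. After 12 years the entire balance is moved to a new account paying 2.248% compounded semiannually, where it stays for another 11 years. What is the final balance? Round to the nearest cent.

Phase 1: 17,330·(1 + 0.08756/52)^624 ≈ 49,514.9909.
Phase 2: 49,514.9909·(1 + 0.01124)^22 ≈ 63,318.4074.

€63,318.41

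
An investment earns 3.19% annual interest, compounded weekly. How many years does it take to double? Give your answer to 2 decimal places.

21.74 years

(1 + 0.000613462)^(52t) = 2.
52t = ln 2 / ln(1 + 0.000613462) ≈ 0.69315/0.000613273 ≈ 1130.2416.
t ≈ 21.7354.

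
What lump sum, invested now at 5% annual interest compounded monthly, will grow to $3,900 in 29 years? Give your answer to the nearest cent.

$917.58

Periodic rate = 5%/12 = 0.00416667; 348 periods.
P = 3,900/(1 + 0.05/12)^348 ≈ 3,900/4.250291342 ≈ 917.5842.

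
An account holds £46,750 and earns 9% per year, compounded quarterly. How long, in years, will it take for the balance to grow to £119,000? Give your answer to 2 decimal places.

(1 + 0.0225)^(4t) = 119,000/46,750 = 2.5455.
4t·ln(1 + 0.0225) = ln(2.5455); 4t = 0.93431/0.0222506 ≈ 41.9903.
t ≈ 10.4976 years.

10.50 years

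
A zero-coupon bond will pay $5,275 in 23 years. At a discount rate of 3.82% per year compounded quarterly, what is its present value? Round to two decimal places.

Growth factor = (1 + 0.00955)^92 ≈ 2.397511214.
P = 5,275/2.397511214 ≈ 2,200.1983.

$2,200.20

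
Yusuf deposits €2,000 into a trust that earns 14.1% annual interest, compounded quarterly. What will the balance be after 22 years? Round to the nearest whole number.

€42,171

Periodic rate = 14.1%/4 = 0.03525; periods = 4·22 = 88.
A = 2,000·(1 + 0.03525)^88 ≈ 2,000·21.085361312 ≈ 42,170.7226.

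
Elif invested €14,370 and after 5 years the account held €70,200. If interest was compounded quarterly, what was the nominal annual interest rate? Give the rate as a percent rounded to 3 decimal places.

(1 + r/4)^20 = 70,200/14,370 = 4.88518.
1 + r/4 = 4.88518^(1/20) ≈ 1.08254, so r/4 ≈ 0.0825402.
r ≈ 4·0.0825402 = 33.01606%.

33.016%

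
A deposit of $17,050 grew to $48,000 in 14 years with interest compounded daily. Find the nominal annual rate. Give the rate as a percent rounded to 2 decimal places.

(1 + r/365)^5110 = 48,000/17,050 = 2.81525.
1 + r/365 = 2.81525^(1/5110) ≈ 1.000203, so r/365 ≈ 0.000202574.
r ≈ 365·0.000202574 = 7.39397%.

7.39%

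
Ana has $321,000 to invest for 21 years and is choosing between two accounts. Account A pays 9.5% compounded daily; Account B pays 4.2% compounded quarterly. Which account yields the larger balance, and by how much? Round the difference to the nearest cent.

A: (1 + 0.095/365)^7665 ≈ 7.350294803591, so 321,000 × 7.350294803591 ≈ 2,359,444.6320.
B: (1 + 0.0105)^84 ≈ 2.40464350156, so 321,000 × 2.40464350156 ≈ 771,890.5640.
Difference ≈ 1,587,554.0680 in favor of A.

Account A, by $1,587,554.07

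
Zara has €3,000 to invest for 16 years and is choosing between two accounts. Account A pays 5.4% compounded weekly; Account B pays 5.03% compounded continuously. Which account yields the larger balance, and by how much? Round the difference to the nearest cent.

Account A, by €405.96

A: (1 + 0.054/52)^832 ≈ 2.371568842, so 3,000 × 2.371568842 ≈ 7,114.7065.
B: e^(0.0503·16) = e^0.8048 ≈ 2.236249204, so 3,000 × 2.236249204 ≈ 6,708.7476.
Difference ≈ 405.9589 in favor of A.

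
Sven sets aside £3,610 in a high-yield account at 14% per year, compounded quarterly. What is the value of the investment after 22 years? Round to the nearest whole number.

Periodic rate = 14%/4 = 0.035; periods = 4·22 = 88.
A = 3,610·(1 + 0.035)^88 ≈ 3,610·20.641952853 ≈ 74,517.4498.

£74,517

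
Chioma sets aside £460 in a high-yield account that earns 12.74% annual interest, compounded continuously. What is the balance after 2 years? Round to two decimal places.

£593.49

A = P·e^(rt) = 460·e^(0.1274·2) = 460·e^0.2548.
e^0.2548 ≈ 1.29020355, so A ≈ 593.4936.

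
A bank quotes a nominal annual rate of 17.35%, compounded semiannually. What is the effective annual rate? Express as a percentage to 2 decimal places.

18.10%

One year is 2 periods at 0.08675 each: (1 + 0.08675)^2 ≈ 1.181026.
EAR = 1.181026 − 1 ≈ 18.10256%.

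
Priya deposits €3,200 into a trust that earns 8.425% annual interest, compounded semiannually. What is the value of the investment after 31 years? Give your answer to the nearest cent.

Growth factor = (1 + 0.042125)^62 ≈ 12.913040089.
A ≈ 3,200 × 12.913040089 ≈ 41,321.7283.

€41,321.73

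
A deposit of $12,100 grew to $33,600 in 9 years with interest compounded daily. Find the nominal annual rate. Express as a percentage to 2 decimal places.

11.35%

The 3285-period growth factor is 33,600/12,100 = 2.77686.
r/365 = 2.77686^(1/3285) − 1 ≈ 0.000310953, so r ≈ 365·0.000310953 = 11.34977%.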